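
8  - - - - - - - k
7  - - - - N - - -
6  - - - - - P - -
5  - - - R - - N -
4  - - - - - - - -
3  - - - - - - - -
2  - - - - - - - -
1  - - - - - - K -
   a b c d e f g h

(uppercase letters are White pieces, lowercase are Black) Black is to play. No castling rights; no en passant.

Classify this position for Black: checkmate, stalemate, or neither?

stalemate

Black to move; black king on h8.
In check: no.
King squares — g7: attacked by Pf6; h7: attacked by Ng5; g8: attacked by Ne7.
Legal moves for Black: none.
Not in check and no legal moves → stalemate.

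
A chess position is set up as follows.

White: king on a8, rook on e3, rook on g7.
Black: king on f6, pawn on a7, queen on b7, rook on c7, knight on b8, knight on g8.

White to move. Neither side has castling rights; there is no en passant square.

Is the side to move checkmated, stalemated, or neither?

White to move; white king on a8.
In check: yes, from the black queen on b7.
King squares — a7: attacked by Qb7; b7: attacked by Rc7; b8: attacked by Qb7.
Legal moves for White: none.
In check with no legal moves → checkmate.

checkmate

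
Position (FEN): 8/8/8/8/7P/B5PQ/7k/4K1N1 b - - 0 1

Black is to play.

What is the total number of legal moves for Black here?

Black to move; king on h2.
In check: yes, from the white queen on h3.
Legal moves: Kxg1.
Count: 1.

1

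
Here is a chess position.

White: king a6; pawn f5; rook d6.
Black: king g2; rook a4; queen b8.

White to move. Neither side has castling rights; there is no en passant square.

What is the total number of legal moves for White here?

0

White to move; king on a6.
In check: yes, from the black rook on a4.
Legal moves: none.
Count: 0.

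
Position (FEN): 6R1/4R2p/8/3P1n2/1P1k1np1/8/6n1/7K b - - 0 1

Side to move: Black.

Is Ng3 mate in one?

no

After Ng3: white king on h1; in check: yes, from the black knight on g3.
White has 2 legal replies: Kh2, Kg1.
In check but a legal move exists → not checkmate.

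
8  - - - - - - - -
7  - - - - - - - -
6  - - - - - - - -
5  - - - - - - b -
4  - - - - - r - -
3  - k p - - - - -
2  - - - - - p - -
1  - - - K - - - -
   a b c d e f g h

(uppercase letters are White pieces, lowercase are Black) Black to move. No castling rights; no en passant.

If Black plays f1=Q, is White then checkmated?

After f1=Q: white king on d1; in check: yes, from the black queen on f1.
King squares — c1: attacked by Qf1; e1: attacked by Qf1; c2: attacked by Kb3; d2: attacked by Pc3; e2: attacked by Qf1.
White has no legal moves → checkmate.

yes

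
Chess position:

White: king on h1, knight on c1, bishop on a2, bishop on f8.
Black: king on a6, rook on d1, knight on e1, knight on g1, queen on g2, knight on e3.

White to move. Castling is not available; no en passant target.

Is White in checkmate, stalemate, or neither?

White to move; white king on h1.
In check: yes, from the black queen on g2.
King squares — g1: attacked by Qg2; g2: attacked by Ne1; h2: attacked by Qg2.
Legal moves for White: none.
In check with no legal moves → checkmate.

checkmate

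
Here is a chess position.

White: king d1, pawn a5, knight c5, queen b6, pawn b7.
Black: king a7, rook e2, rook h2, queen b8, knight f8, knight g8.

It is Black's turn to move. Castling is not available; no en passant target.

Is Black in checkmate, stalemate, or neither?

Black to move; black king on a7.
In check: yes, from the white queen on b6.
King squares — a6: attacked by Nc5; b6: attacked by Pa5; b7: attacked by Nc5; a8: attacked by Pb7; b8: own queen.
Legal moves for Black: none.
In check with no legal moves → checkmate.

checkmate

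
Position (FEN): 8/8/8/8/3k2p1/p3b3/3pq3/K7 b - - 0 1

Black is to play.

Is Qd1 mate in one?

After Qd1: white king on a1; in check: yes, from the black queen on d1.
White has 1 legal reply: Ka2.
In check but a legal move exists → not checkmate.

no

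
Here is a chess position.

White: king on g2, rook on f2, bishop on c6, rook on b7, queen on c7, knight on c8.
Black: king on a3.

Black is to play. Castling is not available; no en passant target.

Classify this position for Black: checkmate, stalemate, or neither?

Black to move; black king on a3.
In check: no.
King squares — a2: attacked by Rf2; b2: attacked by Rf2; b3: attacked by Rb7; a4: attacked by Bc6; b4: attacked by Rb7.
Legal moves for Black: none.
Not in check and no legal moves → stalemate.

stalemate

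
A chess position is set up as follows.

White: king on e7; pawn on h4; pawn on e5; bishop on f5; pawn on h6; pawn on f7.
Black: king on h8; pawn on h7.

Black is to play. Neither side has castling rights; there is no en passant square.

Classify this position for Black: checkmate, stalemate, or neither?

Black to move; black king on h8.
In check: no.
King squares — g7: attacked by Ph6; h7: own pawn; g8: attacked by Pf7.
Legal moves for Black: none.
Not in check and no legal moves → stalemate.

stalemate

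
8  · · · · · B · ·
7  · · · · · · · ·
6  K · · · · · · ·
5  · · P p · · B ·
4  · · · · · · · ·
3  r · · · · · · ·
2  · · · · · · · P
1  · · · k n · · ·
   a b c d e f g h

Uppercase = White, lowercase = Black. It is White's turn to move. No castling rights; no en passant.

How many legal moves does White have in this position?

3

White to move; king on a6.
In check: yes, from the black rook on a3.
Legal moves: Kb7, Kb6, Kb5.
Count: 3.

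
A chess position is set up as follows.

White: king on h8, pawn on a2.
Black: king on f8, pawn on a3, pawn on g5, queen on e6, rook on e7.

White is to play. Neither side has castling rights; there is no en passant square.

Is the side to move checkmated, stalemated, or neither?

White to move; white king on h8.
In check: no.
King squares — g7: attacked by Re7; h7: attacked by Re7; g8: attacked by Qe6.
Legal moves for White: none.
Not in check and no legal moves → stalemate.

stalemate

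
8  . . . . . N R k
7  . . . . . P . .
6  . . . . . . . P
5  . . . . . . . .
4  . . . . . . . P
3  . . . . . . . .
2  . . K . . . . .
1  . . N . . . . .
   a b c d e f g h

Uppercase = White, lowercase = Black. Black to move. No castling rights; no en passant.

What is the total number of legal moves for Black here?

Black to move; king on h8.
In check: yes, from the white rook on g8.
Legal moves: none.
Count: 0.

0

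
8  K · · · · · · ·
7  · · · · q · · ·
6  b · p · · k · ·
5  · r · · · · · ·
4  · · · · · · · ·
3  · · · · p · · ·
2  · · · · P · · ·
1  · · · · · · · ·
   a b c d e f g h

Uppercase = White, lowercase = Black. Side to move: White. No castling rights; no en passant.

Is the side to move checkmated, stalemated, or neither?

stalemate

White to move; white king on a8.
In check: no.
King squares — a7: attacked by Qe7; b7: attacked by Rb5; b8: attacked by Rb5.
Legal moves for White: none.
Not in check and no legal moves → stalemate.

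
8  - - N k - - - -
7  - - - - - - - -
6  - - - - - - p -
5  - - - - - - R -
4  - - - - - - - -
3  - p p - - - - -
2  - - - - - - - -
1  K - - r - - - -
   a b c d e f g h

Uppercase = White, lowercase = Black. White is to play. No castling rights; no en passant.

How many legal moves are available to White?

0

White to move; king on a1.
In check: yes, from the black rook on d1.
Legal moves: none.
Count: 0.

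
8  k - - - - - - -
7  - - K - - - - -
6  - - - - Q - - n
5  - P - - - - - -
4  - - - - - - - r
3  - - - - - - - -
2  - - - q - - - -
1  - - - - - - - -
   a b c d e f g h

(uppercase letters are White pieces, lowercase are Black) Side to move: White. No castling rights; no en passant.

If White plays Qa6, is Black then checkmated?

After Qa6: black king on a8; in check: yes, from the white queen on a6.
King squares — a7: attacked by Qa6; b7: attacked by Qa6; b8: attacked by Kc7.
Black has no legal moves → checkmate.

yes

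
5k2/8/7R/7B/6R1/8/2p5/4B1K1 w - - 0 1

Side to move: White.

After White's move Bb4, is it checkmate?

yes

After Bb4: black king on f8; in check: yes, from the white bishop on b4.
King squares — e7: attacked by Bb4; f7: attacked by Bh5; g7: attacked by Rg4; e8: attacked by Bh5; g8: attacked by Rg4.
Black has no legal moves → checkmate.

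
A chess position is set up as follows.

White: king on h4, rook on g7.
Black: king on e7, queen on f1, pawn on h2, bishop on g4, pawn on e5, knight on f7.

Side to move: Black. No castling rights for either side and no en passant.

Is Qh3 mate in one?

yes

After Qh3: white king on h4; in check: yes, from the black queen on h3.
King squares — g3: attacked by Qh3; h3: attacked by Bg4; g4: attacked by Qh3; g5: attacked by Nf7; h5: attacked by Qh3.
White has no legal moves → checkmate.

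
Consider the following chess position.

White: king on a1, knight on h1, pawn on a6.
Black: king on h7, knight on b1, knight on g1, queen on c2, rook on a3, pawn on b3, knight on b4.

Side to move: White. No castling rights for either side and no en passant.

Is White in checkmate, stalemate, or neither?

checkmate

White to move; white king on a1.
In check: yes, from the black rook on a3.
King squares — b1: attacked by Qc2; a2: attacked by Qc2; b2: attacked by Qc2.
Legal moves for White: none.
In check with no legal moves → checkmate.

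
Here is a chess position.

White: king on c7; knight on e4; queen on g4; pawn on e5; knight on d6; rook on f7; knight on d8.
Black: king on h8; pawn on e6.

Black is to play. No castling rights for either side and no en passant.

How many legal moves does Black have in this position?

0

Black to move; king on h8.
In check: no.
Legal moves: none.
Count: 0.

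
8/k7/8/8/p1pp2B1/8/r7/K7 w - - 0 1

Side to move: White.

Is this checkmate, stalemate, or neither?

White to move; white king on a1.
In check: yes, from the black rook on a2.
King squares — b1: available; a2: available; b2: attacked by Ra2.
Legal moves for White: Kxa2, Kb1.
White is in check but has 2 legal moves → neither.

neither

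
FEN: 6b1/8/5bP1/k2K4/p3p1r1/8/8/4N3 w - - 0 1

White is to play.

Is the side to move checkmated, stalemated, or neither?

White to move; white king on d5.
In check: yes, from the black bishop on g8.
Legal moves for White: Kd6, Kc6, Kc5.
White is in check but has 3 legal moves → neither.

neither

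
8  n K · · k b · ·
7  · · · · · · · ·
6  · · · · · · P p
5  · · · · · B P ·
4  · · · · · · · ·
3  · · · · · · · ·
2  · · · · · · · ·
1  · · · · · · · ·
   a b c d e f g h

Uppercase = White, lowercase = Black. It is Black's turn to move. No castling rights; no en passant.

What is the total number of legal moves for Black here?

Black to move; king on e8.
In check: no.
Legal moves: Bg7, Be7, Bd6+, Bc5, Bb4, Ba3, Kd8, Ke7, Nc7, Nb6, hxg5, h5.
Count: 12.

12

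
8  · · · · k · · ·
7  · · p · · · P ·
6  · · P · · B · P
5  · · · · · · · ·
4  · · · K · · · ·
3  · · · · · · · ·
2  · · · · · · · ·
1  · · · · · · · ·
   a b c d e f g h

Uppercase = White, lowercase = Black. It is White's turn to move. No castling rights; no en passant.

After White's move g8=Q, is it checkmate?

After g8=Q: black king on e8; in check: yes, from the white queen on g8.
King squares — d7: attacked by Pc6; e7: attacked by Bf6; f7: attacked by Qg8; d8: attacked by Bf6; f8: attacked by Qg8.
Black has no legal moves → checkmate.

yes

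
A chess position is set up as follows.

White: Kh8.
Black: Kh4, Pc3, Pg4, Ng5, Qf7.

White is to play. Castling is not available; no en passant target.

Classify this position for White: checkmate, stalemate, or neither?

stalemate

White to move; white king on h8.
In check: no.
King squares — g7: attacked by Qf7; h7: attacked by Ng5; g8: attacked by Qf7.
Legal moves for White: none.
Not in check and no legal moves → stalemate.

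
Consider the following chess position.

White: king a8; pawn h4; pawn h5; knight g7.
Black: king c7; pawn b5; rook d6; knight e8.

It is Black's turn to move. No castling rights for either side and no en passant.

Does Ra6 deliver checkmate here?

After Ra6: white king on a8; in check: yes, from the black rook on a6.
King squares — a7: attacked by Ra6; b7: attacked by Kc7; b8: attacked by Kc7.
White has no legal moves → checkmate.

yes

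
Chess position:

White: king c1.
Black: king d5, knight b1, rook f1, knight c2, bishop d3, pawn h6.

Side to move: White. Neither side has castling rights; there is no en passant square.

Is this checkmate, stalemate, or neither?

neither

White to move; white king on c1.
In check: yes, from the black rook on f1.
King squares — b1: attacked by Rf1; d1: attacked by Rf1; b2: available; c2: attacked by Bd3; d2: attacked by Nb1.
Legal moves for White: Kb2.
White is in check but has 1 legal move → neither.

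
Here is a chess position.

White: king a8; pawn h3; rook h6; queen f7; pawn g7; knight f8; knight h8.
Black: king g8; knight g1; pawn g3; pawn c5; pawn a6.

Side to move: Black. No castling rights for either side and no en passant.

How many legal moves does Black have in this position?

0

Black to move; king on g8.
In check: yes, from the white queen on f7.
Legal moves: none.
Count: 0.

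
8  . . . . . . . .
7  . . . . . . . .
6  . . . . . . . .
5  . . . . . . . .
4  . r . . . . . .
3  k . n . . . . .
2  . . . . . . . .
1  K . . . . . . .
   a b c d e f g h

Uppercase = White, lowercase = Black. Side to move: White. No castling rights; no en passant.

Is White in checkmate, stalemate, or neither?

stalemate

White to move; white king on a1.
In check: no.
King squares — b1: attacked by Nc3; a2: attacked by Ka3; b2: attacked by Ka3.
Legal moves for White: none.
Not in check and no legal moves → stalemate.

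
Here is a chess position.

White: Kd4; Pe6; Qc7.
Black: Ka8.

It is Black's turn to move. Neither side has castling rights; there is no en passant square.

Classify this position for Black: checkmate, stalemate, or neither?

stalemate

Black to move; black king on a8.
In check: no.
King squares — a7: attacked by Qc7; b7: attacked by Qc7; b8: attacked by Qc7.
Legal moves for Black: none.
Not in check and no legal moves → stalemate.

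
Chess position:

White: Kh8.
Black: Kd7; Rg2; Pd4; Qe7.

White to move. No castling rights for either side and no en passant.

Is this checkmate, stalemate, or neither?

White to move; white king on h8.
In check: no.
King squares — g7: attacked by Rg2; h7: attacked by Qe7; g8: attacked by Rg2.
Legal moves for White: none.
Not in check and no legal moves → stalemate.

stalemate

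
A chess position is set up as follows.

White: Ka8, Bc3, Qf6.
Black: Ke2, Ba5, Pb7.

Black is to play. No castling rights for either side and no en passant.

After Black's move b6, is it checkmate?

no

After b6: white king on a8; in check: no.
White is not in check, so this cannot be checkmate.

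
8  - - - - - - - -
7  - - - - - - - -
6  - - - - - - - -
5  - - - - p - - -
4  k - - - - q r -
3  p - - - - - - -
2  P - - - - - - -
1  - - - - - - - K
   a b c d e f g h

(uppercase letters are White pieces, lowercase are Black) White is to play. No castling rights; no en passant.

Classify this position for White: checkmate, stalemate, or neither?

White to move; white king on h1.
In check: no.
King squares — g1: attacked by Rg4; g2: attacked by Rg4; h2: attacked by Qf4.
Legal moves for White: none.
Not in check and no legal moves → stalemate.

stalemate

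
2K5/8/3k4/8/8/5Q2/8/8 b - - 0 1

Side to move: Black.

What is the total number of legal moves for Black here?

Black to move; king on d6.
In check: no.
Legal moves: Ke7, Ke6, Ke5, Kc5.
Count: 4.

4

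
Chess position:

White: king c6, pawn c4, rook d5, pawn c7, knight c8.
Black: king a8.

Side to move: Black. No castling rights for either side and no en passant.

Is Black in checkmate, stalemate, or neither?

Black to move; black king on a8.
In check: no.
King squares — a7: attacked by Nc8; b7: attacked by Kc6; b8: attacked by Pc7.
Legal moves for Black: none.
Not in check and no legal moves → stalemate.

stalemate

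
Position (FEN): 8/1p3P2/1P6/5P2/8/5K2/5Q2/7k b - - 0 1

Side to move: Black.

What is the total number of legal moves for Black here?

0

Black to move; king on h1.
In check: no.
Legal moves: none.
Count: 0.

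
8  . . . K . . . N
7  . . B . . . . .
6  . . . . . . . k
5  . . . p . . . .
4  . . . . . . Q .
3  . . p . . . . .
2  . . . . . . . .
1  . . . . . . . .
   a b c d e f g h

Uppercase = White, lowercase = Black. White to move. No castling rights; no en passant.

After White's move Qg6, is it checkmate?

yes

After Qg6: black king on h6; in check: yes, from the white queen on g6.
King squares — g5: attacked by Qg6; h5: attacked by Qg6; g6: attacked by Nh8; g7: attacked by Qg6; h7: attacked by Qg6.
Black has no legal moves → checkmate.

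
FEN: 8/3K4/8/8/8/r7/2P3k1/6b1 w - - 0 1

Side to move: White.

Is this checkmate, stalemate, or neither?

neither

White to move; white king on d7.
In check: no.
Legal moves for White: Ke8, Kd8, Kc8, Ke7, Kc7, Ke6, Kd6, Kc6, c3, c4.
White has 10 legal moves and is not in check → neither.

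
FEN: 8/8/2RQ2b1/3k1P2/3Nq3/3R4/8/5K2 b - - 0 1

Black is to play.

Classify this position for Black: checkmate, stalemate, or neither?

Black to move; black king on d5.
In check: yes, from the white queen on d6.
King squares — c4: attacked by Rc6; d4: attacked by Rd3; e4: own queen; c5: attacked by Rc6; e5: attacked by Qd6; c6: attacked by Nd4; d6: attacked by Rc6; e6: attacked by Nd4.
Legal moves for Black: none.
In check with no legal moves → checkmate.

checkmate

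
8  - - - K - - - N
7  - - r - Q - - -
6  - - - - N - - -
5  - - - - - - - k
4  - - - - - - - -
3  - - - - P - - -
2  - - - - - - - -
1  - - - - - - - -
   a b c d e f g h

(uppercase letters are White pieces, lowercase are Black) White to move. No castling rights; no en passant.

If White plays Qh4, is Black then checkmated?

no

After Qh4: black king on h5; in check: yes, from the white queen on h4.
Black has 1 legal reply: Kxh4.
In check but a legal move exists → not checkmate.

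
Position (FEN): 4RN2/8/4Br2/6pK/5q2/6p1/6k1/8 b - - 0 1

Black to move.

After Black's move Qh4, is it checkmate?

yes

After Qh4: white king on h5; in check: yes, from the black queen on h4.
King squares — g4: attacked by Qh4; h4: attacked by Pg5; g5: attacked by Qh4; g6: attacked by Rf6; h6: attacked by Qh4.
White has no legal moves → checkmate.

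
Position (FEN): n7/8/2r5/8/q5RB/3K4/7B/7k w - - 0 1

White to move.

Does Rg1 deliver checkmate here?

After Rg1: black king on h1; in check: yes, from the white rook on g1.
Black has 1 legal reply: Kxh2.
In check but a legal move exists → not checkmate.

no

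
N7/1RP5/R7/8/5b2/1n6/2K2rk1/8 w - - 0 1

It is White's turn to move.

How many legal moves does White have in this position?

White to move; king on c2.
In check: yes, from the black rook on f2.
Legal moves: Kd3, Kc3, Kxb3, Kd1, Kb1.
Count: 5.

5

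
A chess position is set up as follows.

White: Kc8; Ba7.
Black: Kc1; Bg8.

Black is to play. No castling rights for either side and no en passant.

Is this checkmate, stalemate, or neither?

neither

Black to move; black king on c1.
In check: no.
Legal moves for Black: Bh7, Bf7, Be6+, Bd5, Bc4, Bb3, Ba2, Kd2, Kc2, Kb2, Kd1, Kb1.
Black has 12 legal moves and is not in check → neither.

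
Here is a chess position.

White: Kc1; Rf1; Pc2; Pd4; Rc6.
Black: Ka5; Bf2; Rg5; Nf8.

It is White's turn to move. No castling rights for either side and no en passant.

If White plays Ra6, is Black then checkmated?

no

After Ra6: black king on a5; in check: yes, from the white rook on a6.
Black has 3 legal replies: Kxa6, Kb5, Kb4.
In check but a legal move exists → not checkmate.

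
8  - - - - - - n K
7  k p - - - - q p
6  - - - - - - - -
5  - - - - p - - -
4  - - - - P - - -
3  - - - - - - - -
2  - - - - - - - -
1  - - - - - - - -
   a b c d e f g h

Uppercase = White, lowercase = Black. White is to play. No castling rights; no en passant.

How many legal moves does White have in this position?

1

White to move; king on h8.
In check: yes, from the black queen on g7.
Legal moves: Kxg7.
Count: 1.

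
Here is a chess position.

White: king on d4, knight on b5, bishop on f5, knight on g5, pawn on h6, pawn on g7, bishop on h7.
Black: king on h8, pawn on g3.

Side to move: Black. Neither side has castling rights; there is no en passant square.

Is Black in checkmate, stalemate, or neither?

checkmate

Black to move; black king on h8.
In check: yes, from the white pawn on g7.
King squares — g7: attacked by Ph6; h7: attacked by Bf5; g8: attacked by Bh7.
Legal moves for Black: none.
In check with no legal moves → checkmate.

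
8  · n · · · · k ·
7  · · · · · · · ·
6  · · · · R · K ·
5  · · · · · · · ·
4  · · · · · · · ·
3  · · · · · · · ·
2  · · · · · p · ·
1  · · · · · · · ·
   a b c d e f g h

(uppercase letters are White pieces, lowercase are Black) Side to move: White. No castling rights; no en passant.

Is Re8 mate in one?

yes

After Re8: black king on g8; in check: yes, from the white rook on e8.
King squares — f7: attacked by Kg6; g7: attacked by Kg6; h7: attacked by Kg6; f8: attacked by Re8; h8: attacked by Re8.
Black has no legal moves → checkmate.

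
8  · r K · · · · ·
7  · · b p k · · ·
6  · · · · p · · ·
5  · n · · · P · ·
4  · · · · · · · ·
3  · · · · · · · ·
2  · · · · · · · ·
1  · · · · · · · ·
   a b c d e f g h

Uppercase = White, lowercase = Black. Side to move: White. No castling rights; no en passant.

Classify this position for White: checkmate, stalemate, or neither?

White to move; white king on c8.
In check: yes, from the black rook on b8.
King squares — b7: attacked by Rb8; c7: attacked by Nb5; d7: attacked by Ke7; b8: attacked by Bc7; d8: attacked by Bc7.
Legal moves for White: none.
In check with no legal moves → checkmate.

checkmate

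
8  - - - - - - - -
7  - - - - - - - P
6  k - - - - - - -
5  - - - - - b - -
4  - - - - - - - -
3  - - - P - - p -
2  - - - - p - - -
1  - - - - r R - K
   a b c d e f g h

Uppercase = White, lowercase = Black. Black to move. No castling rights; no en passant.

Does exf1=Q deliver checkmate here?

yes

After exf1=Q: white king on h1; in check: yes, from the black queen on f1.
King squares — g1: attacked by Qf1; g2: attacked by Qf1; h2: attacked by Pg3.
White has no legal moves → checkmate.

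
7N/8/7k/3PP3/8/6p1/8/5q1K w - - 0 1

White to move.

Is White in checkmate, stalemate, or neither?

White to move; white king on h1.
In check: yes, from the black queen on f1.
King squares — g1: attacked by Qf1; g2: attacked by Qf1; h2: attacked by Pg3.
Legal moves for White: none.
In check with no legal moves → checkmate.

checkmate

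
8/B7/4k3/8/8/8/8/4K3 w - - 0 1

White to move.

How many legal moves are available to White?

White to move; king on e1.
In check: no.
Legal moves: Bb8, Bb6, Bc5, Bd4, Be3, Bf2, Bg1, Kf2, Ke2, Kd2, Kf1, Kd1.
Count: 12.

12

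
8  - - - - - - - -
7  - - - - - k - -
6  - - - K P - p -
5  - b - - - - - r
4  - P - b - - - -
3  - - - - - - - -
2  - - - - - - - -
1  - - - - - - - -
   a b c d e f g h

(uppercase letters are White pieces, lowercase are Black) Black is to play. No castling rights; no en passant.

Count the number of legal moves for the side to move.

5

Black to move; king on f7.
In check: yes, from the white pawn on e6.
Legal moves: Kg8, Kf8, Ke8, Kg7, Kf6.
Count: 5.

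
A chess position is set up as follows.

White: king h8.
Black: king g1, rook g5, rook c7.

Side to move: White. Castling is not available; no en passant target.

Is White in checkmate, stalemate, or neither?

White to move; white king on h8.
In check: no.
King squares — g7: attacked by Rg5; h7: attacked by Rc7; g8: attacked by Rg5.
Legal moves for White: none.
Not in check and no legal moves → stalemate.

stalemate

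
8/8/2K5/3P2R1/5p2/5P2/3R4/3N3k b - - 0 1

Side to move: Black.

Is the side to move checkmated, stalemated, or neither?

Black to move; black king on h1.
In check: no.
King squares — g1: attacked by Rg5; g2: attacked by Rd2; h2: attacked by Rd2.
Legal moves for Black: none.
Not in check and no legal moves → stalemate.

stalemate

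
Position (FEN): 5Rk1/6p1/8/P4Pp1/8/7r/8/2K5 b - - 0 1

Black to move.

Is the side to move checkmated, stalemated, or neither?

neither

Black to move; black king on g8.
In check: yes, from the white rook on f8.
Legal moves for Black: Kxf8, Kh7.
Black is in check but has 2 legal moves → neither.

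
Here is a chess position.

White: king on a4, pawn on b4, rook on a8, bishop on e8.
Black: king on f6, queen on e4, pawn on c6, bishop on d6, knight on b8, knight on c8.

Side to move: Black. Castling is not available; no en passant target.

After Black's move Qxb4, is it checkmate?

After Qxb4: white king on a4; in check: yes, from the black queen on b4.
King squares — a3: attacked by Qb4; b3: attacked by Qb4; b4: attacked by Bd6; a5: attacked by Qb4; b5: attacked by Qb4.
White has no legal moves → checkmate.

yes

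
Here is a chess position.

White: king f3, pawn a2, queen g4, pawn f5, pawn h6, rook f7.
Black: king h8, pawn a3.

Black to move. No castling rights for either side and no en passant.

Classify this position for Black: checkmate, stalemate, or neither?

stalemate

Black to move; black king on h8.
In check: no.
King squares — g7: attacked by Qg4; h7: attacked by Rf7; g8: attacked by Qg4.
Legal moves for Black: none.
Not in check and no legal moves → stalemate.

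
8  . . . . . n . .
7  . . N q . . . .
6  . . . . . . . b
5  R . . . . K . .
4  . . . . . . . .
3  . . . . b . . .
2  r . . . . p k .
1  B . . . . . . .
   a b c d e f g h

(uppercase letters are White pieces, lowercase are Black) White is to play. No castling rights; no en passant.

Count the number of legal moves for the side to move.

4

White to move; king on f5.
In check: yes, from the black queen on d7.
Legal moves: Kf6, Ke5, Ke4, Ne6.
Count: 4.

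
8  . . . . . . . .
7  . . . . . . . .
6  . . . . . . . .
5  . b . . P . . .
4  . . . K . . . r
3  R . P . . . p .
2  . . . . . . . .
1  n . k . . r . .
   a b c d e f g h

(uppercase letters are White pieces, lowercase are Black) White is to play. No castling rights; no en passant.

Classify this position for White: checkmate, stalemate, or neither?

neither

White to move; white king on d4.
In check: yes, from the black rook on h4.
Legal moves for White: Kd5, Kc5, Ke3.
White is in check but has 3 legal moves → neither.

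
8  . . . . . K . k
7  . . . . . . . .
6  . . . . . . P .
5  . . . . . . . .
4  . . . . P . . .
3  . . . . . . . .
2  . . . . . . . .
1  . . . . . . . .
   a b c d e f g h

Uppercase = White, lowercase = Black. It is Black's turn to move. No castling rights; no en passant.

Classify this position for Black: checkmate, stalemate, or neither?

Black to move; black king on h8.
In check: no.
King squares — g7: attacked by Kf8; h7: attacked by Pg6; g8: attacked by Kf8.
Legal moves for Black: none.
Not in check and no legal moves → stalemate.

stalemate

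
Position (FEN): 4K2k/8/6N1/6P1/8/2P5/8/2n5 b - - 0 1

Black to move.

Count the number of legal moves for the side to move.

3

Black to move; king on h8.
In check: yes, from the white knight on g6.
Legal moves: Kg8, Kh7, Kg7.
Count: 3.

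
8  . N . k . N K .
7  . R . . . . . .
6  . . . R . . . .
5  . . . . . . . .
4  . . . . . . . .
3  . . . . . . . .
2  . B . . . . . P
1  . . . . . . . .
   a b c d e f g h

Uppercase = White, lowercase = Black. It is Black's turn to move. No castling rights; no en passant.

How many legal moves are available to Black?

2

Black to move; king on d8.
In check: yes, from the white rook on d6.
Legal moves: Ke8, Kc8.
Count: 2.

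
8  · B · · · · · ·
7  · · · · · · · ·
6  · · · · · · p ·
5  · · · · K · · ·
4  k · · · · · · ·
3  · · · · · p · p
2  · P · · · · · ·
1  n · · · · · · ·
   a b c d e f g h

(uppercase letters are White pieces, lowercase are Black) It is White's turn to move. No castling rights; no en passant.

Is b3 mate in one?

After b3: black king on a4; in check: yes, from the white pawn on b3.
Black has 6 legal replies: Kb5, Ka5, Kb4, Kxb3, Ka3, Nxb3.
In check but a legal move exists → not checkmate.

no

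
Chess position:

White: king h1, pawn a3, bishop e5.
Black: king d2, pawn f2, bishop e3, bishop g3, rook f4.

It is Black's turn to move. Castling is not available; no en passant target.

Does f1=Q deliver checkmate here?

After f1=Q: white king on h1; in check: yes, from the black queen on f1.
King squares — g1: attacked by Qf1; g2: attacked by Qf1; h2: attacked by Bg3.
White has no legal moves → checkmate.

yes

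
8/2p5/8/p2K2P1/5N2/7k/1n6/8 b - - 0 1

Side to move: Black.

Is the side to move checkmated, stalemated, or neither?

neither

Black to move; black king on h3.
In check: yes, from the white knight on f4.
King squares — g2: attacked by Nf4; h2: available; g3: available; g4: available; h4: available.
Legal moves for Black: Kh4, Kg4, Kg3, Kh2.
Black is in check but has 4 legal moves → neither.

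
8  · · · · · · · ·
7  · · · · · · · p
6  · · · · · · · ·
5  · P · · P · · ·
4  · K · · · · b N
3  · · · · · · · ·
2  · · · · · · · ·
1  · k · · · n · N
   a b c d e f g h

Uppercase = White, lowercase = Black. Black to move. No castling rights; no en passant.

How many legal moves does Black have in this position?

20

Black to move; king on b1.
In check: no.
Legal moves: Bc8, Bd7, Be6, Bh5, Bf5, Bh3, Bf3, Be2, Bd1, Ng3, Ne3, Nh2, Nd2, Kc2, Kb2, Ka2, Kc1, Ka1, h6, h5.
Count: 20.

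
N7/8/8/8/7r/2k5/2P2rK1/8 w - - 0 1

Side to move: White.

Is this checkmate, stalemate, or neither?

neither

White to move; white king on g2.
In check: yes, from the black rook on f2.
King squares — f1: attacked by Rf2; g1: available; h1: attacked by Rh4; f2: available; h2: attacked by Rf2; f3: attacked by Rf2; g3: available; h3: attacked by Rh4.
Legal moves for White: Kg3, Kxf2, Kg1.
White is in check but has 3 legal moves → neither.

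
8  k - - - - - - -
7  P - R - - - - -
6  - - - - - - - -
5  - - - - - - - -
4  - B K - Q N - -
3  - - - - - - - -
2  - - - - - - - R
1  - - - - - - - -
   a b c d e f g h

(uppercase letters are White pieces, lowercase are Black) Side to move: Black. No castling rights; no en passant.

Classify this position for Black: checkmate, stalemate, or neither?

Black to move; black king on a8.
In check: yes, from the white queen on e4.
King squares — a7: attacked by Rc7; b7: attacked by Qe4; b8: attacked by Pa7.
Legal moves for Black: none.
In check with no legal moves → checkmate.

checkmate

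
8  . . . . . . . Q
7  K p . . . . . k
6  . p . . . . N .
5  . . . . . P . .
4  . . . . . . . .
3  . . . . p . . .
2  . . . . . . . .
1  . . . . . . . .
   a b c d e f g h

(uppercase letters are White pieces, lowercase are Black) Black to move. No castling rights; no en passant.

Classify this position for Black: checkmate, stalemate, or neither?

Black to move; black king on h7.
In check: yes, from the white queen on h8.
King squares — g6: attacked by Pf5; h6: attacked by Qh8; g7: attacked by Qh8; g8: attacked by Qh8; h8: attacked by Ng6.
Legal moves for Black: none.
In check with no legal moves → checkmate.

checkmate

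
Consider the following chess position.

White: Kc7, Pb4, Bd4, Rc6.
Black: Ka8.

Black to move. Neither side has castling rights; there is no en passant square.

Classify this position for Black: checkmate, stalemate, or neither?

stalemate

Black to move; black king on a8.
In check: no.
King squares — a7: attacked by Bd4; b7: attacked by Kc7; b8: attacked by Kc7.
Legal moves for Black: none.
Not in check and no legal moves → stalemate.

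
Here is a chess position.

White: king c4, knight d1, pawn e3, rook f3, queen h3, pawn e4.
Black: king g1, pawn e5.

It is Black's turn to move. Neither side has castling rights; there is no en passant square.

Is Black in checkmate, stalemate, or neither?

Black to move; black king on g1.
In check: no.
King squares — f1: attacked by Rf3; h1: attacked by Qh3; f2: attacked by Nd1; g2: attacked by Qh3; h2: attacked by Qh3.
Legal moves for Black: none.
Not in check and no legal moves → stalemate.

stalemate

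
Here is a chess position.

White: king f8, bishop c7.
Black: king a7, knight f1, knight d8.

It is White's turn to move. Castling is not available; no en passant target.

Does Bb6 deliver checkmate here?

After Bb6: black king on a7; in check: yes, from the white bishop on b6.
Black has 5 legal replies: Kb8, Ka8, Kb7, Kxb6, Ka6.
In check but a legal move exists → not checkmate.

no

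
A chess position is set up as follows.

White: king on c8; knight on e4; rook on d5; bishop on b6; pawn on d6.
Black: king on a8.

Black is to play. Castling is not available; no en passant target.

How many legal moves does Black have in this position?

Black to move; king on a8.
In check: no.
Legal moves: none.
Count: 0.

0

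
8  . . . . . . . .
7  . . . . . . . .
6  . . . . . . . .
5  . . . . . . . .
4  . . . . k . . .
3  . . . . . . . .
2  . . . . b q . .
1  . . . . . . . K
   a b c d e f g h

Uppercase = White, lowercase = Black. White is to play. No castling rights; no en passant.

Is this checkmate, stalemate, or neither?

stalemate

White to move; white king on h1.
In check: no.
King squares — g1: attacked by Qf2; g2: attacked by Qf2; h2: attacked by Qf2.
Legal moves for White: none.
Not in check and no legal moves → stalemate.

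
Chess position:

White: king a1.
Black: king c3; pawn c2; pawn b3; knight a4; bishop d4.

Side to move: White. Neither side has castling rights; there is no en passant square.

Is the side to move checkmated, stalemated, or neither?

White to move; white king on a1.
In check: no.
King squares — b1: attacked by Pc2; a2: attacked by Pb3; b2: attacked by Kc3.
Legal moves for White: none.
Not in check and no legal moves → stalemate.

stalemate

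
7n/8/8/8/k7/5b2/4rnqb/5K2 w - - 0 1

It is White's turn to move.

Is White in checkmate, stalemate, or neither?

checkmate

White to move; white king on f1.
In check: yes, from the black queen on g2.
King squares — e1: attacked by Re2; g1: attacked by Qg2; e2: attacked by Bf3; f2: attacked by Re2; g2: attacked by Bf3.
Legal moves for White: none.
In check with no legal moves → checkmate.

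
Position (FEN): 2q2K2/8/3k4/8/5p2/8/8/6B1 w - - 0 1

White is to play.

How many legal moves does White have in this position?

White to move; king on f8.
In check: yes, from the black queen on c8.
Legal moves: Kg7, Kf7.
Count: 2.

2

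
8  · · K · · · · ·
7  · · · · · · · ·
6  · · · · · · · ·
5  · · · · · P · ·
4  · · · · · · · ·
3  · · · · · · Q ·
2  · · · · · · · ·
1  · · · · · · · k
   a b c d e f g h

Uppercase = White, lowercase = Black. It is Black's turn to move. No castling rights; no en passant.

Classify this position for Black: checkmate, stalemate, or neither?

Black to move; black king on h1.
In check: no.
King squares — g1: attacked by Qg3; g2: attacked by Qg3; h2: attacked by Qg3.
Legal moves for Black: none.
Not in check and no legal moves → stalemate.

stalemate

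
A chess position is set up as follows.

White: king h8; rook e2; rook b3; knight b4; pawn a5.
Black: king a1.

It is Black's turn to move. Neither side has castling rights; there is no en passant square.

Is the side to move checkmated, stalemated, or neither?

stalemate

Black to move; black king on a1.
In check: no.
King squares — b1: attacked by Rb3; a2: attacked by Re2; b2: attacked by Re2.
Legal moves for Black: none.
Not in check and no legal moves → stalemate.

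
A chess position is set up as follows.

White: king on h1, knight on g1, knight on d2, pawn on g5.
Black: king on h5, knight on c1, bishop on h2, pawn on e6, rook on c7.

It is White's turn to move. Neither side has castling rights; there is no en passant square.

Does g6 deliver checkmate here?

no

After g6: black king on h5; in check: no.
Black is not in check, so this cannot be checkmate.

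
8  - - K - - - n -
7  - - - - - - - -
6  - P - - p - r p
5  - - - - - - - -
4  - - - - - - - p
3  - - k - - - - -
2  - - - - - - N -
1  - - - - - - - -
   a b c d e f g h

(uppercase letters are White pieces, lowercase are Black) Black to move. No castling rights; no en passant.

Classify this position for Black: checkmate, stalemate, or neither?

Black to move; black king on c3.
In check: no.
Legal moves for Black include: Ne7+, Nf6, Rg7, Rf6, Rg5, Rg4, Rg3, Rxg2, Kd4, Kc4, Kb4, Kd3, Kb3, Kd2, Kc2, Kb2, h5, e5, ... (list truncated; more exist).
Black has legal moves and is not in check → neither.

neither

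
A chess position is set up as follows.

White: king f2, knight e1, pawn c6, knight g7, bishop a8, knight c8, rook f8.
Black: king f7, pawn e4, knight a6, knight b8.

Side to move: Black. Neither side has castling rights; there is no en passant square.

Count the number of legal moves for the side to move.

Black to move; king on f7.
In check: yes, from the white rook on f8.
Legal moves: Kxf8, Kxg7, Kg6.
Count: 3.

3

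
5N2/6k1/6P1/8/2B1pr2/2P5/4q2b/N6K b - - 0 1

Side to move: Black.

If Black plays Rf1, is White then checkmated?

yes

After Rf1: white king on h1; in check: yes, from the black rook on f1.
King squares — g1: attacked by Rf1; g2: attacked by Qe2; h2: attacked by Qe2.
White has no legal moves → checkmate.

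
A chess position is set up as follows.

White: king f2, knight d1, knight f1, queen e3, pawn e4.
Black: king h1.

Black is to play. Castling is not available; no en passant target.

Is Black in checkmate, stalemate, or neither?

stalemate

Black to move; black king on h1.
In check: no.
King squares — g1: attacked by Kf2; g2: attacked by Kf2; h2: attacked by Nf1.
Legal moves for Black: none.
Not in check and no legal moves → stalemate.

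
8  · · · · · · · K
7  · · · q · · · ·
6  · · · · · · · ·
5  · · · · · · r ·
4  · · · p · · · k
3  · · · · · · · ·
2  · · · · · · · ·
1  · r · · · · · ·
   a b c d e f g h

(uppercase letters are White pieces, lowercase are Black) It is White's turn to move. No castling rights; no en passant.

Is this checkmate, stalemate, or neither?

White to move; white king on h8.
In check: no.
King squares — g7: attacked by Rg5; h7: attacked by Qd7; g8: attacked by Rg5.
Legal moves for White: none.
Not in check and no legal moves → stalemate.

stalemate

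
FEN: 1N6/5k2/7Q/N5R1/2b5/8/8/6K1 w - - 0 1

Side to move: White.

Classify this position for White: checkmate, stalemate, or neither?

White to move; white king on g1.
In check: no.
Legal moves for White include: Nd7, Nbc6, Na6, Qh8, Qf8+, Qh7+, Qg7+, Qg6+, Qf6+, Qe6+, Qd6, Qc6, Qb6, Qa6, Qh5+, Qh4, Qh3, Qh2, ... (list truncated; more exist).
White has legal moves and is not in check → neither.

neither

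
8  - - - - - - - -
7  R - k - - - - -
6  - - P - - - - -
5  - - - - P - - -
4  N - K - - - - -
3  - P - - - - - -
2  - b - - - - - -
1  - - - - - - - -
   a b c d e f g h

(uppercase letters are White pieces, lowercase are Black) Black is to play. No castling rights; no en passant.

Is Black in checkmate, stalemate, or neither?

neither

Black to move; black king on c7.
In check: yes, from the white rook on a7.
King squares — b6: attacked by Na4; c6: available; d6: attacked by Pe5; b7: attacked by Pc6; d7: attacked by Pc6; b8: available; c8: available; d8: available.
Legal moves for Black: Kd8, Kc8, Kb8, Kxc6.
Black is in check but has 4 legal moves → neither.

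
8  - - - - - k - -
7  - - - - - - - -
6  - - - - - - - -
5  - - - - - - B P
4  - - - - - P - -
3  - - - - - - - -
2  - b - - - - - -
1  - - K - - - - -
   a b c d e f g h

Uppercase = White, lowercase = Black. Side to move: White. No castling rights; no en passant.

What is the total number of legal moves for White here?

White to move; king on c1.
In check: yes, from the black bishop on b2.
Legal moves: Kd2, Kc2, Kxb2, Kd1, Kb1.
Count: 5.

5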